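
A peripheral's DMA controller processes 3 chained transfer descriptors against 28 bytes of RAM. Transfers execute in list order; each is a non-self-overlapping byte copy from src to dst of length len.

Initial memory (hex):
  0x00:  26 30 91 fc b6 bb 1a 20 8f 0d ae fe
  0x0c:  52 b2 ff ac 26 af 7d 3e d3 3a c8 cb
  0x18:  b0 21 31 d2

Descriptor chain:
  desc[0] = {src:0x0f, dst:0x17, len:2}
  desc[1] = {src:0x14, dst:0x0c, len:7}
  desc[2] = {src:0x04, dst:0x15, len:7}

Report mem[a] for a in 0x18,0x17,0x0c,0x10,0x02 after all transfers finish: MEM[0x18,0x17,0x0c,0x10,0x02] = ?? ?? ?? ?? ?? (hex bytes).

[0] 0x0f->0x17 len=2 : ac 26
[1] 0x14->0x0c len=7 : d3 3a c8 ac 26 21 31
[2] 0x04->0x15 len=7 : b6 bb 1a 20 8f 0d ae
query mem[0x18]=0x20, mem[0x17]=0x1a, mem[0x0c]=0xd3, mem[0x10]=0x26, mem[0x02]=0x91

MEM[0x18,0x17,0x0c,0x10,0x02] = 20 1a d3 26 91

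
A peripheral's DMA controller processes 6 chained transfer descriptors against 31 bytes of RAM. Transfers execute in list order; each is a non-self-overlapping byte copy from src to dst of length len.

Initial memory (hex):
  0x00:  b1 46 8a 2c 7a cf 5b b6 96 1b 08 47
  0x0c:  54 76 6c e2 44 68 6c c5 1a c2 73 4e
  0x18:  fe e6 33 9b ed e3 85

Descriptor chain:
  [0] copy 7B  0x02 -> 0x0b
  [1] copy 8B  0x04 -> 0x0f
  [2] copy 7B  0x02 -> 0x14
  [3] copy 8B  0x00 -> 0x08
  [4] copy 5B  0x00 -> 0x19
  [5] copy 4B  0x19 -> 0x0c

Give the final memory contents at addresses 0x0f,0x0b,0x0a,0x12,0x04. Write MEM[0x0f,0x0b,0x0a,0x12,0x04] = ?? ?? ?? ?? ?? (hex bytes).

MEM[0x0f,0x0b,0x0a,0x12,0x04] = 2c 2c 8a b6 7a

#0 dst[0x0b+7] := {0x8a,0x2c,0x7a,0xcf,0x5b,0xb6,0x96}
#1 dst[0x0f+8] := {0x7a,0xcf,0x5b,0xb6,0x96,0x1b,0x08,0x8a}
#2 dst[0x14+7] := {0x8a,0x2c,0x7a,0xcf,0x5b,0xb6,0x96}
#3 dst[0x08+8] := {0xb1,0x46,0x8a,0x2c,0x7a,0xcf,0x5b,0xb6}
#4 dst[0x19+5] := {0xb1,0x46,0x8a,0x2c,0x7a}
#5 dst[0x0c+4] := {0xb1,0x46,0x8a,0x2c}
query mem[0x0f]=0x2c, mem[0x0b]=0x2c, mem[0x0a]=0x8a, mem[0x12]=0xb6, mem[0x04]=0x7a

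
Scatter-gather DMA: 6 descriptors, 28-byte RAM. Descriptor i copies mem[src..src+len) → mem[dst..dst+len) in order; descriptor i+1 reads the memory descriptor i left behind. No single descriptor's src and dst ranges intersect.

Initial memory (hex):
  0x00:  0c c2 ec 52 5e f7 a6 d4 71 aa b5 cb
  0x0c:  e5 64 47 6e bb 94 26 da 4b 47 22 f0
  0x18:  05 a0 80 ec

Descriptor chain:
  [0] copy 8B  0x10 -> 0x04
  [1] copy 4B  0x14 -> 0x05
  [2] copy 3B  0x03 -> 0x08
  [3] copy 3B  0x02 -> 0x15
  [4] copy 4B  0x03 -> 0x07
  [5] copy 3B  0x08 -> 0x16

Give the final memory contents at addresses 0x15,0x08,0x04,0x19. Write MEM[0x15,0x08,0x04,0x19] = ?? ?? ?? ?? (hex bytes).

MEM[0x15,0x08,0x04,0x19] = ec bb bb a0

[0] 0x10->0x04 len=8 : bb 94 26 da 4b 47 22 f0
[1] 0x14->0x05 len=4 : 4b 47 22 f0
[2] 0x03->0x08 len=3 : 52 bb 4b
[3] 0x02->0x15 len=3 : ec 52 bb
[4] 0x03->0x07 len=4 : 52 bb 4b 47
[5] 0x08->0x16 len=3 : bb 4b 47
query mem[0x15]=0xec, mem[0x08]=0xbb, mem[0x04]=0xbb, mem[0x19]=0xa0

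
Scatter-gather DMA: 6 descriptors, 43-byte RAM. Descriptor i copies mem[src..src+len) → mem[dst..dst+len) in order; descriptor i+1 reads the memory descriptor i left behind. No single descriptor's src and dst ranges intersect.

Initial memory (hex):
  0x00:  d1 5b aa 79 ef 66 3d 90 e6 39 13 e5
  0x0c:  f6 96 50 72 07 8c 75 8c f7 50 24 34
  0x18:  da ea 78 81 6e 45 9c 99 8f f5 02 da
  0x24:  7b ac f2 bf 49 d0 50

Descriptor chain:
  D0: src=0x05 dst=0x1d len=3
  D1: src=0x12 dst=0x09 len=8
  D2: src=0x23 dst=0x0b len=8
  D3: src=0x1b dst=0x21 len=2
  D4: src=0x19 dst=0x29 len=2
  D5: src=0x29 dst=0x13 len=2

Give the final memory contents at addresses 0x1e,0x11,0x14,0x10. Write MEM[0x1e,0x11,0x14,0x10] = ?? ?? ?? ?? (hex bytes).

MEM[0x1e,0x11,0x14,0x10] = 3d d0 78 49

[0] 0x05->0x1d len=3 : 66 3d 90
[1] 0x12->0x09 len=8 : 75 8c f7 50 24 34 da ea
[2] 0x23->0x0b len=8 : da 7b ac f2 bf 49 d0 50
[3] 0x1b->0x21 len=2 : 81 6e
[4] 0x19->0x29 len=2 : ea 78
[5] 0x29->0x13 len=2 : ea 78
query mem[0x1e]=0x3d, mem[0x11]=0xd0, mem[0x14]=0x78, mem[0x10]=0x49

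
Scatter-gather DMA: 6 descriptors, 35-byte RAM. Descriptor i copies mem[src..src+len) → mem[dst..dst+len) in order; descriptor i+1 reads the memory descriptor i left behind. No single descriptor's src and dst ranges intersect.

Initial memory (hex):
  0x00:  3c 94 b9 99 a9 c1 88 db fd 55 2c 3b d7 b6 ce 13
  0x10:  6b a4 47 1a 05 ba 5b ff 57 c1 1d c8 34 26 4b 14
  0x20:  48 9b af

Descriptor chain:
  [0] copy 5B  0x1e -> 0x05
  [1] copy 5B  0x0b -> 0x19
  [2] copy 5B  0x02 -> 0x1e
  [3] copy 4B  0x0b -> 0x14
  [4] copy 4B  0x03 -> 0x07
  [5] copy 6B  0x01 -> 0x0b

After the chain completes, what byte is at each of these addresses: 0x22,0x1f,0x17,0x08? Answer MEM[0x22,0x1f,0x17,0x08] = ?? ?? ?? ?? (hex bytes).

D0: mem[0x05..0x09] <- [4b 14 48 9b af]
D1: mem[0x19..0x1d] <- [3b d7 b6 ce 13]
D2: mem[0x1e..0x22] <- [b9 99 a9 4b 14]
D3: mem[0x14..0x17] <- [3b d7 b6 ce]
D4: mem[0x07..0x0a] <- [99 a9 4b 14]
D5: mem[0x0b..0x10] <- [94 b9 99 a9 4b 14]
query mem[0x22]=0x14, mem[0x1f]=0x99, mem[0x17]=0xce, mem[0x08]=0xa9

MEM[0x22,0x1f,0x17,0x08] = 14 99 ce a9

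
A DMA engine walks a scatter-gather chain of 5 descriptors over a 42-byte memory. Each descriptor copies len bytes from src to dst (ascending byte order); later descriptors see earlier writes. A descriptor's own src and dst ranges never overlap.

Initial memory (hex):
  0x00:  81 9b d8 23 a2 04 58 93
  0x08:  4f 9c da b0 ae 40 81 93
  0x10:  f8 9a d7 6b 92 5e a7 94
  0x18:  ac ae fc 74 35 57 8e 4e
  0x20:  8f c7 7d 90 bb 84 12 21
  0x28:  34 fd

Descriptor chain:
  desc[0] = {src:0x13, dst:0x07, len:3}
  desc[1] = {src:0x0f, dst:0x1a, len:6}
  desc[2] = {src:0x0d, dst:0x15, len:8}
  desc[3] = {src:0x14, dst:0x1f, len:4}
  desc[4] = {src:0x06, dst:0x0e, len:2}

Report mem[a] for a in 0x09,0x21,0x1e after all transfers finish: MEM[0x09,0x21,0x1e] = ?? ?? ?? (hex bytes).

MEM[0x09,0x21,0x1e] = 5e 81 6b

  after D0: wrote 3B at 0x07 = 6b925e
  after D1: wrote 6B at 0x1a = 93f89ad76b92
  after D2: wrote 8B at 0x15 = 408193f89ad76b92
  after D3: wrote 4B at 0x1f = 92408193
  after D4: wrote 2B at 0x0e = 586b
query mem[0x09]=0x5e, mem[0x21]=0x81, mem[0x1e]=0x6b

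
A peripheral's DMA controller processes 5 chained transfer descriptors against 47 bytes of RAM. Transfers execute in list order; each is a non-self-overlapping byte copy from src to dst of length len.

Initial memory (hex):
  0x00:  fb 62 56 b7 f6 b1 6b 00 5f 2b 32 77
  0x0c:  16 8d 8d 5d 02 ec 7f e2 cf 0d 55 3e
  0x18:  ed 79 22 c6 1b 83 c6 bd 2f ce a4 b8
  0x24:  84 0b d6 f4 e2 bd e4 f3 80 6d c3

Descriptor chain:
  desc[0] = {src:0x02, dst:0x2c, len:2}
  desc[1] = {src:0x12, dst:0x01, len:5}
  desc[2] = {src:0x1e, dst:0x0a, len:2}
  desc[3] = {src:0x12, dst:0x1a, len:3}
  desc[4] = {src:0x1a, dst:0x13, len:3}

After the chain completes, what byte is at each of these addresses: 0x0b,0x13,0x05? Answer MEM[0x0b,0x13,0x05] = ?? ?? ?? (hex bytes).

#0 dst[0x2c+2] := {0x56,0xb7}
#1 dst[0x01+5] := {0x7f,0xe2,0xcf,0x0d,0x55}
#2 dst[0x0a+2] := {0xc6,0xbd}
#3 dst[0x1a+3] := {0x7f,0xe2,0xcf}
#4 dst[0x13+3] := {0x7f,0xe2,0xcf}
query mem[0x0b]=0xbd, mem[0x13]=0x7f, mem[0x05]=0x55

MEM[0x0b,0x13,0x05] = bd 7f 55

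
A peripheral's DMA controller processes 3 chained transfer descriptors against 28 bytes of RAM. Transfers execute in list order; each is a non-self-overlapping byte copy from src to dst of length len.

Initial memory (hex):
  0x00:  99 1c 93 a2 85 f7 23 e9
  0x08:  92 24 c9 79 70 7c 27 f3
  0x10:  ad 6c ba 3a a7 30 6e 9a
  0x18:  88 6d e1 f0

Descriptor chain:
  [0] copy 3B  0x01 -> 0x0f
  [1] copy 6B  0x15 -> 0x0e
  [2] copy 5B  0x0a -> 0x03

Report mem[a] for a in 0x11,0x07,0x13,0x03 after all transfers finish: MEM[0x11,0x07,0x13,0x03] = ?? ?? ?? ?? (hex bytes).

MEM[0x11,0x07,0x13,0x03] = 88 30 e1 c9

D0: mem[0x0f..0x11] <- [1c 93 a2]
D1: mem[0x0e..0x13] <- [30 6e 9a 88 6d e1]
D2: mem[0x03..0x07] <- [c9 79 70 7c 30]
query mem[0x11]=0x88, mem[0x07]=0x30, mem[0x13]=0xe1, mem[0x03]=0xc9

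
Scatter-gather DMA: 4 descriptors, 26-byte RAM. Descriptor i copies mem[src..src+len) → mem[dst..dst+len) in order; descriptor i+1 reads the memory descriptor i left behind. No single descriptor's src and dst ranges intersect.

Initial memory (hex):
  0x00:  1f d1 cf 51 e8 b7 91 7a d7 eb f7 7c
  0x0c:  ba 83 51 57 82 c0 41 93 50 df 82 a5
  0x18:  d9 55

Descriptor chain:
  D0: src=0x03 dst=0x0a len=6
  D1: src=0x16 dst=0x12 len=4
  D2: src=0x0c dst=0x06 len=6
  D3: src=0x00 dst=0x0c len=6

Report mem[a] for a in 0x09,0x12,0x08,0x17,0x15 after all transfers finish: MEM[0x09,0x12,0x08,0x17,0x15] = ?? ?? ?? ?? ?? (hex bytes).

  after D0: wrote 6B at 0x0a = 51e8b7917ad7
  after D1: wrote 4B at 0x12 = 82a5d955
  after D2: wrote 6B at 0x06 = b7917ad782c0
  after D3: wrote 6B at 0x0c = 1fd1cf51e8b7
query mem[0x09]=0xd7, mem[0x12]=0x82, mem[0x08]=0x7a, mem[0x17]=0xa5, mem[0x15]=0x55

MEM[0x09,0x12,0x08,0x17,0x15] = d7 82 7a a5 55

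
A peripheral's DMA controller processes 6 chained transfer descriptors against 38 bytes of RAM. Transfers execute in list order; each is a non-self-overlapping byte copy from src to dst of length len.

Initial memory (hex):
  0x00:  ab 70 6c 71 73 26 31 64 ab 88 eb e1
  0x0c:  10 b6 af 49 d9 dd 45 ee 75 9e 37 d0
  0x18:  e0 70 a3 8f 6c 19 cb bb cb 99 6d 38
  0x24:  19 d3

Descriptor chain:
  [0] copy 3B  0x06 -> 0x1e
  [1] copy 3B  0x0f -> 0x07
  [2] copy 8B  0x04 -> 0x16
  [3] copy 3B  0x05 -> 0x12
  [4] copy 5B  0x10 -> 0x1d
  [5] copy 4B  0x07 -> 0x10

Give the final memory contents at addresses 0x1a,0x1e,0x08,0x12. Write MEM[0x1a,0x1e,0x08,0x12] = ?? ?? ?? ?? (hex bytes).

MEM[0x1a,0x1e,0x08,0x12] = d9 dd d9 dd

D0: mem[0x1e..0x20] <- [31 64 ab]
D1: mem[0x07..0x09] <- [49 d9 dd]
D2: mem[0x16..0x1d] <- [73 26 31 49 d9 dd eb e1]
D3: mem[0x12..0x14] <- [26 31 49]
D4: mem[0x1d..0x21] <- [d9 dd 26 31 49]
D5: mem[0x10..0x13] <- [49 d9 dd eb]
query mem[0x1a]=0xd9, mem[0x1e]=0xdd, mem[0x08]=0xd9, mem[0x12]=0xdd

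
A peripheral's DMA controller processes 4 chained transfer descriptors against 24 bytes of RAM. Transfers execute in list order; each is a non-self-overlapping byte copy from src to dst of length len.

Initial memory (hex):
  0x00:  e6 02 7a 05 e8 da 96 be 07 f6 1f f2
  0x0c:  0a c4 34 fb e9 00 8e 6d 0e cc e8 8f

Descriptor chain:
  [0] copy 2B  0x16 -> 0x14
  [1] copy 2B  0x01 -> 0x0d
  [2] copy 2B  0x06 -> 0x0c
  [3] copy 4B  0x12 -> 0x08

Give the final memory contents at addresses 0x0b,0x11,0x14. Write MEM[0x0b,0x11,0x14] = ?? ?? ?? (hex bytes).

  after D0: wrote 2B at 0x14 = e88f
  after D1: wrote 2B at 0x0d = 027a
  after D2: wrote 2B at 0x0c = 96be
  after D3: wrote 4B at 0x08 = 8e6de88f
query mem[0x0b]=0x8f, mem[0x11]=0x00, mem[0x14]=0xe8

MEM[0x0b,0x11,0x14] = 8f 00 e8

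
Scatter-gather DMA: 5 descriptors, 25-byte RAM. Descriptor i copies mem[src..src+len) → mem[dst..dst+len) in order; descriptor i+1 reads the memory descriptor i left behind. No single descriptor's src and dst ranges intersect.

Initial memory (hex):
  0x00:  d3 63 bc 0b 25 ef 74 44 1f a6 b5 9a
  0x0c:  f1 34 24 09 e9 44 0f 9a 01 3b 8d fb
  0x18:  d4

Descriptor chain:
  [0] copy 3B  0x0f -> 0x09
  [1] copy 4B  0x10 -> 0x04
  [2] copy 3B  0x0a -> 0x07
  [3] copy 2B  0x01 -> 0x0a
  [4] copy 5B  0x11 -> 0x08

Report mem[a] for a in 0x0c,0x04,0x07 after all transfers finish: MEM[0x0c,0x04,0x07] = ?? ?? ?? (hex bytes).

MEM[0x0c,0x04,0x07] = 3b e9 e9

D0: mem[0x09..0x0b] <- [09 e9 44]
D1: mem[0x04..0x07] <- [e9 44 0f 9a]
D2: mem[0x07..0x09] <- [e9 44 f1]
D3: mem[0x0a..0x0b] <- [63 bc]
D4: mem[0x08..0x0c] <- [44 0f 9a 01 3b]
query mem[0x0c]=0x3b, mem[0x04]=0xe9, mem[0x07]=0xe9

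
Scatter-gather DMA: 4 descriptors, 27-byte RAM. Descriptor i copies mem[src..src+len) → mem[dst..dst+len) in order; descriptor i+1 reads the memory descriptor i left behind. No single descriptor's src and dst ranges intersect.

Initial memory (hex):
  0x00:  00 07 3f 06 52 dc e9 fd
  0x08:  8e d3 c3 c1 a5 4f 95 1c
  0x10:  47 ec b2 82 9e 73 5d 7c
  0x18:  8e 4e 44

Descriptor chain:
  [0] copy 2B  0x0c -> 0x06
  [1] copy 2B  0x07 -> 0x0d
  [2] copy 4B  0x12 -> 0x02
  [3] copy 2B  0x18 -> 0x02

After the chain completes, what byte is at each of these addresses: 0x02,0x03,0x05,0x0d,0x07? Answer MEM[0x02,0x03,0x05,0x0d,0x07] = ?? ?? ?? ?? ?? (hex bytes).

MEM[0x02,0x03,0x05,0x0d,0x07] = 8e 4e 73 4f 4f

  after D0: wrote 2B at 0x06 = a54f
  after D1: wrote 2B at 0x0d = 4f8e
  after D2: wrote 4B at 0x02 = b2829e73
  after D3: wrote 2B at 0x02 = 8e4e
query mem[0x02]=0x8e, mem[0x03]=0x4e, mem[0x05]=0x73, mem[0x0d]=0x4f, mem[0x07]=0x4f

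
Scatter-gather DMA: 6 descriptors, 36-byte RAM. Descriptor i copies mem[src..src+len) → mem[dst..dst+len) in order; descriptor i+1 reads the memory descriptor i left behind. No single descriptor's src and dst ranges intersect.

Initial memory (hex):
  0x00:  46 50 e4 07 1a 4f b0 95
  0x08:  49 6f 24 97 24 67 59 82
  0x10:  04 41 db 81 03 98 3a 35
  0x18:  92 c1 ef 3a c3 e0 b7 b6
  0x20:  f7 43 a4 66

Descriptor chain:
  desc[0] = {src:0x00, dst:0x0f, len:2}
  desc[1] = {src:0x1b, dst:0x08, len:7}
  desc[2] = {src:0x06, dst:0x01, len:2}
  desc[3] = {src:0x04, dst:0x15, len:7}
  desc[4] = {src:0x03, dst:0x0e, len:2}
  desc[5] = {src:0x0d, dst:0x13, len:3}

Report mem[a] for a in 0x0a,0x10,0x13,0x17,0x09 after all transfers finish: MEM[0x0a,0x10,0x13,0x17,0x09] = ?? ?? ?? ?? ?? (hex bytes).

#0 dst[0x0f+2] := {0x46,0x50}
#1 dst[0x08+7] := {0x3a,0xc3,0xe0,0xb7,0xb6,0xf7,0x43}
#2 dst[0x01+2] := {0xb0,0x95}
#3 dst[0x15+7] := {0x1a,0x4f,0xb0,0x95,0x3a,0xc3,0xe0}
#4 dst[0x0e+2] := {0x07,0x1a}
#5 dst[0x13+3] := {0xf7,0x07,0x1a}
query mem[0x0a]=0xe0, mem[0x10]=0x50, mem[0x13]=0xf7, mem[0x17]=0xb0, mem[0x09]=0xc3

MEM[0x0a,0x10,0x13,0x17,0x09] = e0 50 f7 b0 c3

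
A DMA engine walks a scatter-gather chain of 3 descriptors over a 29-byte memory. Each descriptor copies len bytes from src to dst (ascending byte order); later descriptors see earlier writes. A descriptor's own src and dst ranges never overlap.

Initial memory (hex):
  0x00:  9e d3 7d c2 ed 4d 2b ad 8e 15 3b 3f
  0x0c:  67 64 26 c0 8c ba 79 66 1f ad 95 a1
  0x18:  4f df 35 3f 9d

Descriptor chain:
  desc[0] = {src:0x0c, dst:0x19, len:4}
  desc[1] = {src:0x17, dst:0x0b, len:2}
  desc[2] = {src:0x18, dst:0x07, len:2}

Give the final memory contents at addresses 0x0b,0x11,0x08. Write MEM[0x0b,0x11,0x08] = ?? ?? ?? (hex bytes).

MEM[0x0b,0x11,0x08] = a1 ba 67

  after D0: wrote 4B at 0x19 = 676426c0
  after D1: wrote 2B at 0x0b = a14f
  after D2: wrote 2B at 0x07 = 4f67
query mem[0x0b]=0xa1, mem[0x11]=0xba, mem[0x08]=0x67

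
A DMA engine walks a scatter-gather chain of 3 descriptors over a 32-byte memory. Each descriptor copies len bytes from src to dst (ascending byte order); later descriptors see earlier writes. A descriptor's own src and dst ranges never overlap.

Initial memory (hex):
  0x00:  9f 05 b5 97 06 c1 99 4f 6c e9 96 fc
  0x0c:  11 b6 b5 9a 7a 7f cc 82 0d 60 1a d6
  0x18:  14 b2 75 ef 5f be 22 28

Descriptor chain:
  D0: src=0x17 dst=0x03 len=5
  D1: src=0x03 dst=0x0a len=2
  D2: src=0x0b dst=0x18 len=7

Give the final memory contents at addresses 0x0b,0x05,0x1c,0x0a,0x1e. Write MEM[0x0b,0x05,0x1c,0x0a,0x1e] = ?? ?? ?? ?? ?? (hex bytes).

[0] 0x17->0x03 len=5 : d6 14 b2 75 ef
[1] 0x03->0x0a len=2 : d6 14
[2] 0x0b->0x18 len=7 : 14 11 b6 b5 9a 7a 7f
query mem[0x0b]=0x14, mem[0x05]=0xb2, mem[0x1c]=0x9a, mem[0x0a]=0xd6, mem[0x1e]=0x7f

MEM[0x0b,0x05,0x1c,0x0a,0x1e] = 14 b2 9a d6 7f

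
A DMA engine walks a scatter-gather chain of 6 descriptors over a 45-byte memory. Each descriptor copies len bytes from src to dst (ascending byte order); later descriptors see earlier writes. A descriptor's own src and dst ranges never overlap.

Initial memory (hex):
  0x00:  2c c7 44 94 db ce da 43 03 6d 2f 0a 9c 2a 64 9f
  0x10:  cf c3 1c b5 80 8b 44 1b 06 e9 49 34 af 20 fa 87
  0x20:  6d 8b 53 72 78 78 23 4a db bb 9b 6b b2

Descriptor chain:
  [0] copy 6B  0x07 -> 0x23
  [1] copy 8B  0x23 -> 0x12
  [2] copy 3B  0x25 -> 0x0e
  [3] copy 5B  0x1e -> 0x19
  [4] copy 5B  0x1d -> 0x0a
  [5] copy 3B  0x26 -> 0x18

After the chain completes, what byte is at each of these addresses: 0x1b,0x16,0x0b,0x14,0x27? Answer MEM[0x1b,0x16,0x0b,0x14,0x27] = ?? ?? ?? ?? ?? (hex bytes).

  after D0: wrote 6B at 0x23 = 43036d2f0a9c
  after D1: wrote 8B at 0x12 = 43036d2f0a9cbb9b
  after D2: wrote 3B at 0x0e = 6d2f0a
  after D3: wrote 5B at 0x19 = fa876d8b53
  after D4: wrote 5B at 0x0a = 53fa876d8b
  after D5: wrote 3B at 0x18 = 2f0a9c
query mem[0x1b]=0x6d, mem[0x16]=0x0a, mem[0x0b]=0xfa, mem[0x14]=0x6d, mem[0x27]=0x0a

MEM[0x1b,0x16,0x0b,0x14,0x27] = 6d 0a fa 6d 0a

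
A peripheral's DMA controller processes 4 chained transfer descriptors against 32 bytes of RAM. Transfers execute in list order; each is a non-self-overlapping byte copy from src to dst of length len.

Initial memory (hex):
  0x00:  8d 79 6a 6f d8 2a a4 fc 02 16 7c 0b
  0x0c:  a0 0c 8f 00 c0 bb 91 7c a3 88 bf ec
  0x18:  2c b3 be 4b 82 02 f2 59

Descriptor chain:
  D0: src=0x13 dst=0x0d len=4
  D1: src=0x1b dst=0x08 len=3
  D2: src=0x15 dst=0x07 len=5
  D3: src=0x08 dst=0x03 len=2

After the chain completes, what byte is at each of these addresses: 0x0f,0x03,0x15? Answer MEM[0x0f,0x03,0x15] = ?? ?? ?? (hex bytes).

D0: mem[0x0d..0x10] <- [7c a3 88 bf]
D1: mem[0x08..0x0a] <- [4b 82 02]
D2: mem[0x07..0x0b] <- [88 bf ec 2c b3]
D3: mem[0x03..0x04] <- [bf ec]
query mem[0x0f]=0x88, mem[0x03]=0xbf, mem[0x15]=0x88

MEM[0x0f,0x03,0x15] = 88 bf 88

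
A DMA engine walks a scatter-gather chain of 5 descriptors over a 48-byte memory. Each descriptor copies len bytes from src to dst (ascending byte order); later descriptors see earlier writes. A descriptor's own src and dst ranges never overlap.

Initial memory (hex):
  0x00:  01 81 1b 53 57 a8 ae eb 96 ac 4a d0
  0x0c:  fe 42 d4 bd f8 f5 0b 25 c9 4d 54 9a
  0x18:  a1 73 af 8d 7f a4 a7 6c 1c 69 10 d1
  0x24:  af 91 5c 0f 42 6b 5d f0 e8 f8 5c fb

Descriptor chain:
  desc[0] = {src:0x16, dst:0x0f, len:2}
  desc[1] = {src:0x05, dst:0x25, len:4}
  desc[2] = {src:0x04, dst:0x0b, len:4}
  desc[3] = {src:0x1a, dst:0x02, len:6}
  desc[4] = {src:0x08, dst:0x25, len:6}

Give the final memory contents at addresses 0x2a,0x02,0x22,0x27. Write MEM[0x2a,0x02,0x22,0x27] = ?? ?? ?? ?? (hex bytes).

MEM[0x2a,0x02,0x22,0x27] = ae af 10 4a

#0 dst[0x0f+2] := {0x54,0x9a}
#1 dst[0x25+4] := {0xa8,0xae,0xeb,0x96}
#2 dst[0x0b+4] := {0x57,0xa8,0xae,0xeb}
#3 dst[0x02+6] := {0xaf,0x8d,0x7f,0xa4,0xa7,0x6c}
#4 dst[0x25+6] := {0x96,0xac,0x4a,0x57,0xa8,0xae}
query mem[0x2a]=0xae, mem[0x02]=0xaf, mem[0x22]=0x10, mem[0x27]=0x4a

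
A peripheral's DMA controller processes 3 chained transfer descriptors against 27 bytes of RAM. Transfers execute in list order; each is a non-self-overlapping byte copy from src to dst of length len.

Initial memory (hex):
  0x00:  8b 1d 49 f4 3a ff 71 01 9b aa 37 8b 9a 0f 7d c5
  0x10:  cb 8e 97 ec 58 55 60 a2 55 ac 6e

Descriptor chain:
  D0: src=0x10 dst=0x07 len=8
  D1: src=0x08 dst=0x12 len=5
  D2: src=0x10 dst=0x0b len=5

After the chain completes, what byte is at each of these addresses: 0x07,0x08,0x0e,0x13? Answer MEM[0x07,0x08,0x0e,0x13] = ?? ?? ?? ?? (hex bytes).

[0] 0x10->0x07 len=8 : cb 8e 97 ec 58 55 60 a2
[1] 0x08->0x12 len=5 : 8e 97 ec 58 55
[2] 0x10->0x0b len=5 : cb 8e 8e 97 ec
query mem[0x07]=0xcb, mem[0x08]=0x8e, mem[0x0e]=0x97, mem[0x13]=0x97

MEM[0x07,0x08,0x0e,0x13] = cb 8e 97 97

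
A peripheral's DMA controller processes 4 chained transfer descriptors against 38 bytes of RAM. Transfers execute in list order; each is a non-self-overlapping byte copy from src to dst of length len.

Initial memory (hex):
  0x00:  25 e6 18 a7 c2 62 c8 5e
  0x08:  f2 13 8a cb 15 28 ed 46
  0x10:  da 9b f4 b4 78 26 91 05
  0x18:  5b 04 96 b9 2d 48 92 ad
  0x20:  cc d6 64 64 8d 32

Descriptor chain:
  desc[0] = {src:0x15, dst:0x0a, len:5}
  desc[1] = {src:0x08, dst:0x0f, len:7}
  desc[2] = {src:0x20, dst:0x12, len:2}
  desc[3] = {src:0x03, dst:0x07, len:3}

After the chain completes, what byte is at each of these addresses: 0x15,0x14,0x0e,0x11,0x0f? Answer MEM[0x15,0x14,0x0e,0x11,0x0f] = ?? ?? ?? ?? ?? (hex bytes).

MEM[0x15,0x14,0x0e,0x11,0x0f] = 04 5b 04 26 f2

  after D0: wrote 5B at 0x0a = 2691055b04
  after D1: wrote 7B at 0x0f = f2132691055b04
  after D2: wrote 2B at 0x12 = ccd6
  after D3: wrote 3B at 0x07 = a7c262
query mem[0x15]=0x04, mem[0x14]=0x5b, mem[0x0e]=0x04, mem[0x11]=0x26, mem[0x0f]=0xf2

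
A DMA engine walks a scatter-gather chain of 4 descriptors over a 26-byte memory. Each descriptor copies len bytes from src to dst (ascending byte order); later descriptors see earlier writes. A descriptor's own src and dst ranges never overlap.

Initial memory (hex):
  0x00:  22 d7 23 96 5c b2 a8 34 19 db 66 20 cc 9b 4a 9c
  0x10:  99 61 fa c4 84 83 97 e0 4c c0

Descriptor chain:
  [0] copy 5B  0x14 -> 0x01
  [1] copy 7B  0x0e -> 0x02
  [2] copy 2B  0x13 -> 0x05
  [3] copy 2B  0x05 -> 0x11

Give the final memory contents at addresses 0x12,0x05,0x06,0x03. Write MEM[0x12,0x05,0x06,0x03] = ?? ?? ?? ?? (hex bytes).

[0] 0x14->0x01 len=5 : 84 83 97 e0 4c
[1] 0x0e->0x02 len=7 : 4a 9c 99 61 fa c4 84
[2] 0x13->0x05 len=2 : c4 84
[3] 0x05->0x11 len=2 : c4 84
query mem[0x12]=0x84, mem[0x05]=0xc4, mem[0x06]=0x84, mem[0x03]=0x9c

MEM[0x12,0x05,0x06,0x03] = 84 c4 84 9c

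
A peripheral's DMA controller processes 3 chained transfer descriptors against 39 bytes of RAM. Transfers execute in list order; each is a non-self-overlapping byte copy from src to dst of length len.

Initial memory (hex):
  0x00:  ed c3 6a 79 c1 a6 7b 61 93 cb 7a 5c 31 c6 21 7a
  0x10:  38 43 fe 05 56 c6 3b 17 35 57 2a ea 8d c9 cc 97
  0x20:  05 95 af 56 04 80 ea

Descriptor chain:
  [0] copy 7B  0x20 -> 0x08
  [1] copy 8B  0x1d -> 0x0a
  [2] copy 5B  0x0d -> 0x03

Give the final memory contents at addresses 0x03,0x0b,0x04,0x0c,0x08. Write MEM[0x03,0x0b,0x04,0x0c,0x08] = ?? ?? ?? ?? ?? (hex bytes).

[0] 0x20->0x08 len=7 : 05 95 af 56 04 80 ea
[1] 0x1d->0x0a len=8 : c9 cc 97 05 95 af 56 04
[2] 0x0d->0x03 len=5 : 05 95 af 56 04
query mem[0x03]=0x05, mem[0x0b]=0xcc, mem[0x04]=0x95, mem[0x0c]=0x97, mem[0x08]=0x05

MEM[0x03,0x0b,0x04,0x0c,0x08] = 05 cc 95 97 05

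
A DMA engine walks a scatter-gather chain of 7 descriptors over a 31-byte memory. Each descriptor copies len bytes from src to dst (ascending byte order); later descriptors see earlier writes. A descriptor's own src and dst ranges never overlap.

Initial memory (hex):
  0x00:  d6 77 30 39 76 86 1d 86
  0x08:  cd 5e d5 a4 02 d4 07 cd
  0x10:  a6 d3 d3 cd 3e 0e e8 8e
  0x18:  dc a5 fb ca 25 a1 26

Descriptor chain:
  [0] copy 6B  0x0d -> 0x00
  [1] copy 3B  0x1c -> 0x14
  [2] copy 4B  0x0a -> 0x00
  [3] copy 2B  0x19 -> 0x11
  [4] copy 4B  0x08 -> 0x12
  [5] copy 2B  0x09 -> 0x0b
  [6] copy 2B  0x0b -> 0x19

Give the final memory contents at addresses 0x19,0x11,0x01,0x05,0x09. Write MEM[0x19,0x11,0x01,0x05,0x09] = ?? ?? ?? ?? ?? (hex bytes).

MEM[0x19,0x11,0x01,0x05,0x09] = 5e a5 a4 d3 5e

  after D0: wrote 6B at 0x00 = d407cda6d3d3
  after D1: wrote 3B at 0x14 = 25a126
  after D2: wrote 4B at 0x00 = d5a402d4
  after D3: wrote 2B at 0x11 = a5fb
  after D4: wrote 4B at 0x12 = cd5ed5a4
  after D5: wrote 2B at 0x0b = 5ed5
  after D6: wrote 2B at 0x19 = 5ed5
query mem[0x19]=0x5e, mem[0x11]=0xa5, mem[0x01]=0xa4, mem[0x05]=0xd3, mem[0x09]=0x5e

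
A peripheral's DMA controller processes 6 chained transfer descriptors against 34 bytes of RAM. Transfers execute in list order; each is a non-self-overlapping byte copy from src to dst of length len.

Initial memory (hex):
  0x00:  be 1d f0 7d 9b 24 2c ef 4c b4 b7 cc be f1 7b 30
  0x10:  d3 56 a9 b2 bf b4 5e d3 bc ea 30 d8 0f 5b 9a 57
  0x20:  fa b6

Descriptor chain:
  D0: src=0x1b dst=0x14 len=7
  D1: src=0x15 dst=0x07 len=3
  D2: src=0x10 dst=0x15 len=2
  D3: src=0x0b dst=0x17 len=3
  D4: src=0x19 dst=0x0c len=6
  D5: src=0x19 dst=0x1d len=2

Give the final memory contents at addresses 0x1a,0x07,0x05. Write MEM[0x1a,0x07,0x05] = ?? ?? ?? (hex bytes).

  after D0: wrote 7B at 0x14 = d80f5b9a57fab6
  after D1: wrote 3B at 0x07 = 0f5b9a
  after D2: wrote 2B at 0x15 = d356
  after D3: wrote 3B at 0x17 = ccbef1
  after D4: wrote 6B at 0x0c = f1b6d80f5b9a
  after D5: wrote 2B at 0x1d = f1b6
query mem[0x1a]=0xb6, mem[0x07]=0x0f, mem[0x05]=0x24

MEM[0x1a,0x07,0x05] = b6 0f 24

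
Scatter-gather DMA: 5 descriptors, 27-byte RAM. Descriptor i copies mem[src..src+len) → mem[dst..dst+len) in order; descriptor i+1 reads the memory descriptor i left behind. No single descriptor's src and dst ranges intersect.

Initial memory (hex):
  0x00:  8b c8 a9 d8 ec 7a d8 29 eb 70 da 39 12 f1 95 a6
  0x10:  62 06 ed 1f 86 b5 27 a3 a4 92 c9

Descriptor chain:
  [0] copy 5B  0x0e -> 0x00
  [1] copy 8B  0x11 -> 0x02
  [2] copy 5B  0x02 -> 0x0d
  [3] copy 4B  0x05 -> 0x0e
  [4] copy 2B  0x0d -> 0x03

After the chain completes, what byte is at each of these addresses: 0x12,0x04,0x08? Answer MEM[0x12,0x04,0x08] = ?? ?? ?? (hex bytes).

#0 dst[0x00+5] := {0x95,0xa6,0x62,0x06,0xed}
#1 dst[0x02+8] := {0x06,0xed,0x1f,0x86,0xb5,0x27,0xa3,0xa4}
#2 dst[0x0d+5] := {0x06,0xed,0x1f,0x86,0xb5}
#3 dst[0x0e+4] := {0x86,0xb5,0x27,0xa3}
#4 dst[0x03+2] := {0x06,0x86}
query mem[0x12]=0xed, mem[0x04]=0x86, mem[0x08]=0xa3

MEM[0x12,0x04,0x08] = ed 86 a3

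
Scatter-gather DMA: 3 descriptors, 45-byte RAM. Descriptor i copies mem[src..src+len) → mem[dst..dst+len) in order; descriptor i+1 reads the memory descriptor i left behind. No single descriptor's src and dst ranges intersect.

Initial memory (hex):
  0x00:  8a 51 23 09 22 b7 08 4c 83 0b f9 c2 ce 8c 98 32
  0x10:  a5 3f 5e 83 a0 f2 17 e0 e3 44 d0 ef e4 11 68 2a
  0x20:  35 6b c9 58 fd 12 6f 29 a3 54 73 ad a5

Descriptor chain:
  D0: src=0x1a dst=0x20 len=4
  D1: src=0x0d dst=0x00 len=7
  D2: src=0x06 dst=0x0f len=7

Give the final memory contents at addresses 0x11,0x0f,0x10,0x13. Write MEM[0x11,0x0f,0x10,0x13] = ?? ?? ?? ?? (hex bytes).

MEM[0x11,0x0f,0x10,0x13] = 83 83 4c f9

#0 dst[0x20+4] := {0xd0,0xef,0xe4,0x11}
#1 dst[0x00+7] := {0x8c,0x98,0x32,0xa5,0x3f,0x5e,0x83}
#2 dst[0x0f+7] := {0x83,0x4c,0x83,0x0b,0xf9,0xc2,0xce}
query mem[0x11]=0x83, mem[0x0f]=0x83, mem[0x10]=0x4c, mem[0x13]=0xf9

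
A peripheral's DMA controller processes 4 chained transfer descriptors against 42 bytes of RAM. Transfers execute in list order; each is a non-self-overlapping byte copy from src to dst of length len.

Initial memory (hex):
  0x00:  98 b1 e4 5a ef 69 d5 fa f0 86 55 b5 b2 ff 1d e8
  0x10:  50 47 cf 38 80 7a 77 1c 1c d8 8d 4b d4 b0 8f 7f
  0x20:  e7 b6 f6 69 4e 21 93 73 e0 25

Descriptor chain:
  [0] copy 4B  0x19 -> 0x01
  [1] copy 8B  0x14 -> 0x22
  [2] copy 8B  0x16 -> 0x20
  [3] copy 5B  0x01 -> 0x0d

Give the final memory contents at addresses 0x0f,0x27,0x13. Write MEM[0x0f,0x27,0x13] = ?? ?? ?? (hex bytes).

MEM[0x0f,0x27,0x13] = 4b b0 38

#0 dst[0x01+4] := {0xd8,0x8d,0x4b,0xd4}
#1 dst[0x22+8] := {0x80,0x7a,0x77,0x1c,0x1c,0xd8,0x8d,0x4b}
#2 dst[0x20+8] := {0x77,0x1c,0x1c,0xd8,0x8d,0x4b,0xd4,0xb0}
#3 dst[0x0d+5] := {0xd8,0x8d,0x4b,0xd4,0x69}
query mem[0x0f]=0x4b, mem[0x27]=0xb0, mem[0x13]=0x38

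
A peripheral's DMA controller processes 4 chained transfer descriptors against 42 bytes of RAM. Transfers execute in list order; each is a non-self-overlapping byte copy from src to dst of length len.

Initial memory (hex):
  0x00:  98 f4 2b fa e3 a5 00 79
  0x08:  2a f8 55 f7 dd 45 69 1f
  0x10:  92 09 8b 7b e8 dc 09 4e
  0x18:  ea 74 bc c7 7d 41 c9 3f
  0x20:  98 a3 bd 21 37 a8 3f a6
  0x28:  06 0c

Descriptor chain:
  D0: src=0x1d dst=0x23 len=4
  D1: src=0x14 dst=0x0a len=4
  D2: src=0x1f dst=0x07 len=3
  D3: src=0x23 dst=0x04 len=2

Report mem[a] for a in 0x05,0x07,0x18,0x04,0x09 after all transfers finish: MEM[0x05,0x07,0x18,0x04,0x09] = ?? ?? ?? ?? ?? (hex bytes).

  after D0: wrote 4B at 0x23 = 41c93f98
  after D1: wrote 4B at 0x0a = e8dc094e
  after D2: wrote 3B at 0x07 = 3f98a3
  after D3: wrote 2B at 0x04 = 41c9
query mem[0x05]=0xc9, mem[0x07]=0x3f, mem[0x18]=0xea, mem[0x04]=0x41, mem[0x09]=0xa3

MEM[0x05,0x07,0x18,0x04,0x09] = c9 3f ea 41 a3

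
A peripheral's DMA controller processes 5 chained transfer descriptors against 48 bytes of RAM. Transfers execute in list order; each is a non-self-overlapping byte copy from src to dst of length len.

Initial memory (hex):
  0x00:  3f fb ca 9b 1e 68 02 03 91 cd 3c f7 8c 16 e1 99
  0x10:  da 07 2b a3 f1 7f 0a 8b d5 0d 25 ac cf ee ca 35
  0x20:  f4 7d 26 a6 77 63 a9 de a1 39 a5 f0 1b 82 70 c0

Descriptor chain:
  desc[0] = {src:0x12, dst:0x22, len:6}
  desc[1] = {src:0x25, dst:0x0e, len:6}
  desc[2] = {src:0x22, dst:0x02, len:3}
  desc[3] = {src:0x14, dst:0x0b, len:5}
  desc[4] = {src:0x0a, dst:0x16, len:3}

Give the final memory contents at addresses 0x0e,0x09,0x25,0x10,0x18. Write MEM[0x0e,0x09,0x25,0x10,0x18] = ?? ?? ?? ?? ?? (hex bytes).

MEM[0x0e,0x09,0x25,0x10,0x18] = 8b cd 7f 8b 7f

D0: mem[0x22..0x27] <- [2b a3 f1 7f 0a 8b]
D1: mem[0x0e..0x13] <- [7f 0a 8b a1 39 a5]
D2: mem[0x02..0x04] <- [2b a3 f1]
D3: mem[0x0b..0x0f] <- [f1 7f 0a 8b d5]
D4: mem[0x16..0x18] <- [3c f1 7f]
query mem[0x0e]=0x8b, mem[0x09]=0xcd, mem[0x25]=0x7f, mem[0x10]=0x8b, mem[0x18]=0x7f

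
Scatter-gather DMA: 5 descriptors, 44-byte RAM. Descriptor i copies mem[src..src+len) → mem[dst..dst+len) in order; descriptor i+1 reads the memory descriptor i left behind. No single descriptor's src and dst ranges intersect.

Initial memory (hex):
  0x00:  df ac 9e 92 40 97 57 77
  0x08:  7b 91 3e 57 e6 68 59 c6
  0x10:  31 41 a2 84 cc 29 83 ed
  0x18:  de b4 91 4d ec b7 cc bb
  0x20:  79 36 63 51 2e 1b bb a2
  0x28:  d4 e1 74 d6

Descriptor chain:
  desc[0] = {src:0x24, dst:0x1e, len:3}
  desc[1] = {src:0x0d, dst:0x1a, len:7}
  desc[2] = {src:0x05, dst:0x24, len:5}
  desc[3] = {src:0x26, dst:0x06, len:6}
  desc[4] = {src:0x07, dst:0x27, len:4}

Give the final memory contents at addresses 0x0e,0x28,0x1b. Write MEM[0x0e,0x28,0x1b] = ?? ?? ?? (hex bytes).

#0 dst[0x1e+3] := {0x2e,0x1b,0xbb}
#1 dst[0x1a+7] := {0x68,0x59,0xc6,0x31,0x41,0xa2,0x84}
#2 dst[0x24+5] := {0x97,0x57,0x77,0x7b,0x91}
#3 dst[0x06+6] := {0x77,0x7b,0x91,0xe1,0x74,0xd6}
#4 dst[0x27+4] := {0x7b,0x91,0xe1,0x74}
query mem[0x0e]=0x59, mem[0x28]=0x91, mem[0x1b]=0x59

MEM[0x0e,0x28,0x1b] = 59 91 59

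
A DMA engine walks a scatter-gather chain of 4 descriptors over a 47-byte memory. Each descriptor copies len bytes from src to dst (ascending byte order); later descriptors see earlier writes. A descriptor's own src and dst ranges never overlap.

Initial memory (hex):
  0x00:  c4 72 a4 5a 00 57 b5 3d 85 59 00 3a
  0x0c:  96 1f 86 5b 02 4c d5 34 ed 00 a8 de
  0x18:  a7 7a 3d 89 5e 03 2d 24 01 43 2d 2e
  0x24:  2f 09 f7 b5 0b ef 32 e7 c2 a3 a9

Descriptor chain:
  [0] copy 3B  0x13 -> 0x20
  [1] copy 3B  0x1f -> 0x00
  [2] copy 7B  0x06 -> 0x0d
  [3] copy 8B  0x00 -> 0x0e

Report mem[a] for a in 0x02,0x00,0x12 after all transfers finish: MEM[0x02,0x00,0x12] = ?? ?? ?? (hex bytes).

MEM[0x02,0x00,0x12] = ed 24 00

#0 dst[0x20+3] := {0x34,0xed,0x00}
#1 dst[0x00+3] := {0x24,0x34,0xed}
#2 dst[0x0d+7] := {0xb5,0x3d,0x85,0x59,0x00,0x3a,0x96}
#3 dst[0x0e+8] := {0x24,0x34,0xed,0x5a,0x00,0x57,0xb5,0x3d}
query mem[0x02]=0xed, mem[0x00]=0x24, mem[0x12]=0x00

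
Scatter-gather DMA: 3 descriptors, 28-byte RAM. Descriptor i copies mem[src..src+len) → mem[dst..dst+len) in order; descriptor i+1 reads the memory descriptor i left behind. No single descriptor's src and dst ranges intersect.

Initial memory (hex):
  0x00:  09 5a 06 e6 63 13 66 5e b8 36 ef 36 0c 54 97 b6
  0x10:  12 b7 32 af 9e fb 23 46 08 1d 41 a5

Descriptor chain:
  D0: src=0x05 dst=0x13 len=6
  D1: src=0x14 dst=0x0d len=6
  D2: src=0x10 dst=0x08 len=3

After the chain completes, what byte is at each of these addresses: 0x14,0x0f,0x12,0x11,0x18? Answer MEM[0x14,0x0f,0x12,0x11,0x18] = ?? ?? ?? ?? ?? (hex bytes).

MEM[0x14,0x0f,0x12,0x11,0x18] = 66 b8 1d ef ef

  after D0: wrote 6B at 0x13 = 13665eb836ef
  after D1: wrote 6B at 0x0d = 665eb836ef1d
  after D2: wrote 3B at 0x08 = 36ef1d
query mem[0x14]=0x66, mem[0x0f]=0xb8, mem[0x12]=0x1d, mem[0x11]=0xef, mem[0x18]=0xef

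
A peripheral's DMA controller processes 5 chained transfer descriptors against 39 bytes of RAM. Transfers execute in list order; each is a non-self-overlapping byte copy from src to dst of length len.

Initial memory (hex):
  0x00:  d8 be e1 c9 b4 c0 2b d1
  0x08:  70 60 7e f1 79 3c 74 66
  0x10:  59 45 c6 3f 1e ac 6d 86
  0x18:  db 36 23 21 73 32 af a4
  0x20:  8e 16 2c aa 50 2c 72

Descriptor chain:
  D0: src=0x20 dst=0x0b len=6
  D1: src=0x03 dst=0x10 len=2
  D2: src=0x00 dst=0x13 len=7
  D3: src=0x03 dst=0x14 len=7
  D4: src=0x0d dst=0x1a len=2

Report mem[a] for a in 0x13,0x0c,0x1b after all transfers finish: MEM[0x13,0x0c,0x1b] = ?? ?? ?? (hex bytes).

D0: mem[0x0b..0x10] <- [8e 16 2c aa 50 2c]
D1: mem[0x10..0x11] <- [c9 b4]
D2: mem[0x13..0x19] <- [d8 be e1 c9 b4 c0 2b]
D3: mem[0x14..0x1a] <- [c9 b4 c0 2b d1 70 60]
D4: mem[0x1a..0x1b] <- [2c aa]
query mem[0x13]=0xd8, mem[0x0c]=0x16, mem[0x1b]=0xaa

MEM[0x13,0x0c,0x1b] = d8 16 aa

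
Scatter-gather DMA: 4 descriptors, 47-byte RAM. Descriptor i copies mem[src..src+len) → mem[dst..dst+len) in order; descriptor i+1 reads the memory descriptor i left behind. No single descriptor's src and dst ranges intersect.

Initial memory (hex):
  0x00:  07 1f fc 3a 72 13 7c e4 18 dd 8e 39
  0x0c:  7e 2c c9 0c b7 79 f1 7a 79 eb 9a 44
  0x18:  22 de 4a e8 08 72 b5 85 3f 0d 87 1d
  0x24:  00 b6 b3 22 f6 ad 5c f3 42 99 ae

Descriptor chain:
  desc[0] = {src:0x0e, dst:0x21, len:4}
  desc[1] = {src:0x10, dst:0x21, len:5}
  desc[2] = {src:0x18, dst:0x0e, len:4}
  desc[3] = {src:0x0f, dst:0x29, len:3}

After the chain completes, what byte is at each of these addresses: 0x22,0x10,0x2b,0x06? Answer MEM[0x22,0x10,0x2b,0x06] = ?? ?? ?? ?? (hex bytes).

MEM[0x22,0x10,0x2b,0x06] = 79 4a e8 7c

  after D0: wrote 4B at 0x21 = c90cb779
  after D1: wrote 5B at 0x21 = b779f17a79
  after D2: wrote 4B at 0x0e = 22de4ae8
  after D3: wrote 3B at 0x29 = de4ae8
query mem[0x22]=0x79, mem[0x10]=0x4a, mem[0x2b]=0xe8, mem[0x06]=0x7c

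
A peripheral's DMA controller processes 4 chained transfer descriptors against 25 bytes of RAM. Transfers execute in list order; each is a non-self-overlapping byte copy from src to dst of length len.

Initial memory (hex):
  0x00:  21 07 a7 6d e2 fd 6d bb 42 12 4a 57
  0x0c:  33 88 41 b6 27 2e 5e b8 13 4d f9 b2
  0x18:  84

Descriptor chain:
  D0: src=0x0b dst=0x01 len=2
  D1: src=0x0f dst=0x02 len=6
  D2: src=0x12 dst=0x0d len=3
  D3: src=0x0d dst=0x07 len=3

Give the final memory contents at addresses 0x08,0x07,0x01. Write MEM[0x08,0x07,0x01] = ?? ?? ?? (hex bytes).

D0: mem[0x01..0x02] <- [57 33]
D1: mem[0x02..0x07] <- [b6 27 2e 5e b8 13]
D2: mem[0x0d..0x0f] <- [5e b8 13]
D3: mem[0x07..0x09] <- [5e b8 13]
query mem[0x08]=0xb8, mem[0x07]=0x5e, mem[0x01]=0x57

MEM[0x08,0x07,0x01] = b8 5e 57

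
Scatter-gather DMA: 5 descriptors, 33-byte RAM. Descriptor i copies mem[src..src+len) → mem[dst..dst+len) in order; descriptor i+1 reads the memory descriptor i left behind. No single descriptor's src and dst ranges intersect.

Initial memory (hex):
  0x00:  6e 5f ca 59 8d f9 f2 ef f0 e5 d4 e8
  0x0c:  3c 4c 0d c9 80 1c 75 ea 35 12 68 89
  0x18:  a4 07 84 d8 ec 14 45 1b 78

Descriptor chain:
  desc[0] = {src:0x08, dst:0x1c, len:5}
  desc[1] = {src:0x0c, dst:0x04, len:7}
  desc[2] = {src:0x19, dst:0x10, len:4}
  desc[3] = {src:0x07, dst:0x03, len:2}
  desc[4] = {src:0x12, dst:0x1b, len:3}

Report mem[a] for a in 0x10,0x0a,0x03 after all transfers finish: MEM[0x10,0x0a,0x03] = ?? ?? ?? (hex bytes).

D0: mem[0x1c..0x20] <- [f0 e5 d4 e8 3c]
D1: mem[0x04..0x0a] <- [3c 4c 0d c9 80 1c 75]
D2: mem[0x10..0x13] <- [07 84 d8 f0]
D3: mem[0x03..0x04] <- [c9 80]
D4: mem[0x1b..0x1d] <- [d8 f0 35]
query mem[0x10]=0x07, mem[0x0a]=0x75, mem[0x03]=0xc9

MEM[0x10,0x0a,0x03] = 07 75 c9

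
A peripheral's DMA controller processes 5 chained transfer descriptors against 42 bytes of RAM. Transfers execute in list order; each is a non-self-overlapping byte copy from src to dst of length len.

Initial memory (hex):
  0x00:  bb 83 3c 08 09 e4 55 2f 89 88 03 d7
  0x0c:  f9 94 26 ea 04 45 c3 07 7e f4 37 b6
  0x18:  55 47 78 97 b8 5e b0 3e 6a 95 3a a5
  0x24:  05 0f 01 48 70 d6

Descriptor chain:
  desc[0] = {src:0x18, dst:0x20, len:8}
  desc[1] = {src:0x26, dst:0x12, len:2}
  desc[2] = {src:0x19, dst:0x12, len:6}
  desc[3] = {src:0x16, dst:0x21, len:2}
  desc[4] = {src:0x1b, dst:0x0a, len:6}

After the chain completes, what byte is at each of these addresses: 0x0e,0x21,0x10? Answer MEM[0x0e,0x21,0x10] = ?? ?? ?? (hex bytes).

[0] 0x18->0x20 len=8 : 55 47 78 97 b8 5e b0 3e
[1] 0x26->0x12 len=2 : b0 3e
[2] 0x19->0x12 len=6 : 47 78 97 b8 5e b0
[3] 0x16->0x21 len=2 : 5e b0
[4] 0x1b->0x0a len=6 : 97 b8 5e b0 3e 55
query mem[0x0e]=0x3e, mem[0x21]=0x5e, mem[0x10]=0x04

MEM[0x0e,0x21,0x10] = 3e 5e 04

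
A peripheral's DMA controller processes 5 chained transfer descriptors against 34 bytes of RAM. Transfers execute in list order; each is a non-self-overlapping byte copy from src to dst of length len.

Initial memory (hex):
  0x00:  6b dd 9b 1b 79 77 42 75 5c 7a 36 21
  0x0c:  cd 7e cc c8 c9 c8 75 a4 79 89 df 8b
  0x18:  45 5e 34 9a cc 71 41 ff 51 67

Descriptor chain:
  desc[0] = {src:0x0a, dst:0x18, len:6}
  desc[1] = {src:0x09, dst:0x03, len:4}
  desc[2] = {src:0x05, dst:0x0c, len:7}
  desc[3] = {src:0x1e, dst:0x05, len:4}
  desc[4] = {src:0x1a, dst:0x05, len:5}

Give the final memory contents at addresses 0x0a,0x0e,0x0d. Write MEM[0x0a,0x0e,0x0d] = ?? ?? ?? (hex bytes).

  after D0: wrote 6B at 0x18 = 3621cd7eccc8
  after D1: wrote 4B at 0x03 = 7a3621cd
  after D2: wrote 7B at 0x0c = 21cd755c7a3621
  after D3: wrote 4B at 0x05 = 41ff5167
  after D4: wrote 5B at 0x05 = cd7eccc841
query mem[0x0a]=0x36, mem[0x0e]=0x75, mem[0x0d]=0xcd

MEM[0x0a,0x0e,0x0d] = 36 75 cd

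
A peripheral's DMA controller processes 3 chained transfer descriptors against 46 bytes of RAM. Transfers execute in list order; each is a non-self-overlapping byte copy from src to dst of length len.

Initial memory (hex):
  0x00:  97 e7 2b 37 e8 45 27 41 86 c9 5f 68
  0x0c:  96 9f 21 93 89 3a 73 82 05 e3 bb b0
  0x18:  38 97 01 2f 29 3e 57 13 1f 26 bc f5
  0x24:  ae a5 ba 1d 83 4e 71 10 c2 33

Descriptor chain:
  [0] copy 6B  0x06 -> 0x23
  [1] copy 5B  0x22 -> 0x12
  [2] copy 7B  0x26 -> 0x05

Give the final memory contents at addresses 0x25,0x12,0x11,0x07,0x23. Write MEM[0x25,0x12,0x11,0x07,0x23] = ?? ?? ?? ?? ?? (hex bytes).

[0] 0x06->0x23 len=6 : 27 41 86 c9 5f 68
[1] 0x22->0x12 len=5 : bc 27 41 86 c9
[2] 0x26->0x05 len=7 : c9 5f 68 4e 71 10 c2
query mem[0x25]=0x86, mem[0x12]=0xbc, mem[0x11]=0x3a, mem[0x07]=0x68, mem[0x23]=0x27

MEM[0x25,0x12,0x11,0x07,0x23] = 86 bc 3a 68 27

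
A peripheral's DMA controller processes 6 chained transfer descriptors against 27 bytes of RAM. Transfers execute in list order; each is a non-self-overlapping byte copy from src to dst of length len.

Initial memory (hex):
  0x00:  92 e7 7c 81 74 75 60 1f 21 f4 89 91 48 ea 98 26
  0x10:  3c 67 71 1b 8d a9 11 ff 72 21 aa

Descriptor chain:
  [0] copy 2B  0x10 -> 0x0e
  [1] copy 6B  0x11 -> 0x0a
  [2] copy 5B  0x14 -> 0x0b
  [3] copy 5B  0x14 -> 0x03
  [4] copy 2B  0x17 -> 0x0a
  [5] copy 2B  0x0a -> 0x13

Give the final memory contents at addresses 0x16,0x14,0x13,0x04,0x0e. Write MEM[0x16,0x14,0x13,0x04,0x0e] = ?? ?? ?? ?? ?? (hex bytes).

#0 dst[0x0e+2] := {0x3c,0x67}
#1 dst[0x0a+6] := {0x67,0x71,0x1b,0x8d,0xa9,0x11}
#2 dst[0x0b+5] := {0x8d,0xa9,0x11,0xff,0x72}
#3 dst[0x03+5] := {0x8d,0xa9,0x11,0xff,0x72}
#4 dst[0x0a+2] := {0xff,0x72}
#5 dst[0x13+2] := {0xff,0x72}
query mem[0x16]=0x11, mem[0x14]=0x72, mem[0x13]=0xff, mem[0x04]=0xa9, mem[0x0e]=0xff

MEM[0x16,0x14,0x13,0x04,0x0e] = 11 72 ff a9 ff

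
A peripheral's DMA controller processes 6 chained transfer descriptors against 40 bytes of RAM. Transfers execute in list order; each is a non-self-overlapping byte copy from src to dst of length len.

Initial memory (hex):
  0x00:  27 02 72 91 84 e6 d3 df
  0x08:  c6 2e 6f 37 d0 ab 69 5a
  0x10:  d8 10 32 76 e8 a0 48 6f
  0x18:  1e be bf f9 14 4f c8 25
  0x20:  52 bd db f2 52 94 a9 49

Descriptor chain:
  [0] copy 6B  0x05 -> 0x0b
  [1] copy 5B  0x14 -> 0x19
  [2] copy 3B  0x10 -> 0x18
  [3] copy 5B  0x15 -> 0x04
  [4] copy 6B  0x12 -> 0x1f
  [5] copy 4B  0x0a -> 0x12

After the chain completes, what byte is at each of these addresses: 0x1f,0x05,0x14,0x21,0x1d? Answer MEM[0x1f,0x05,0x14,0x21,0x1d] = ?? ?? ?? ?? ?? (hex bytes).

MEM[0x1f,0x05,0x14,0x21,0x1d] = 32 48 d3 e8 1e

[0] 0x05->0x0b len=6 : e6 d3 df c6 2e 6f
[1] 0x14->0x19 len=5 : e8 a0 48 6f 1e
[2] 0x10->0x18 len=3 : 6f 10 32
[3] 0x15->0x04 len=5 : a0 48 6f 6f 10
[4] 0x12->0x1f len=6 : 32 76 e8 a0 48 6f
[5] 0x0a->0x12 len=4 : 6f e6 d3 df
query mem[0x1f]=0x32, mem[0x05]=0x48, mem[0x14]=0xd3, mem[0x21]=0xe8, mem[0x1d]=0x1e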